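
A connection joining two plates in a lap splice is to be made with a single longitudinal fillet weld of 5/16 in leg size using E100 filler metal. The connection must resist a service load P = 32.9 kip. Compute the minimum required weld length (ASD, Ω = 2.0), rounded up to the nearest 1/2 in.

L = 5 in

E100XX → F_EXX = 100 ksi.
Throat t_e = 0.707 × 0.3125 = 0.2209 in.
r_n/Ω = (0.6 × 100 × 0.2209) / 2.0 = 6.628 kip/in.
L_req = P / (r_n/Ω) = 32.9 / 6.628 = 4.964 in total.
Round up → use L = 5 in.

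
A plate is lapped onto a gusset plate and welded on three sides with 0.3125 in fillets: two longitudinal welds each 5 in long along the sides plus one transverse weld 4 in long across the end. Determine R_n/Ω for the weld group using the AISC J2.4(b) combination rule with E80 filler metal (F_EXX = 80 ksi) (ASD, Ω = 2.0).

t_e = 0.707 × 0.3125 = 0.2209 in.
R_nwl = 0.6 × 80 × 0.2209 × 10 = 106 kips (longitudinal, 2 welds).
R_nwt = 0.6 × 80 × 0.2209 × 4 = 42.42 kips (transverse, base value).
(i) R_nwl + R_nwt = 148.5 kips; (ii) 0.85 R_nwl + 1.5 R_nwt = 153.8 kips.
R_n = max = 153.8 kips [governs: (ii)]; R_n/Ω = 76.89 kips.

R_n/Ω ≈ 76.9 kips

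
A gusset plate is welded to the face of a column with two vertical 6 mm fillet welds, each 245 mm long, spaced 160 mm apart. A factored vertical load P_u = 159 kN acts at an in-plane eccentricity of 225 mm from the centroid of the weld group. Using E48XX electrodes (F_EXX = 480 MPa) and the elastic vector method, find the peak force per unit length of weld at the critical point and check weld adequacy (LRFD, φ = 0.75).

f_max ≈ 1150 N/mm; NOT adequate

Total weld length L_w = 490 mm. Treat welds as unit-width lines.
Polar moment about centroid: J = 2[d³/12 + d(b/2)²] = 2[245³/12 + 245×80²] = 5587000 mm³.
Direct shear f_v = P/L_w = 159×10³ / 490 = 324.5 N/mm (vertical).
Torsion M = P·e = 159×10³ × 225 = 35775000 N·mm.
Critical point at (x, y) = (80, 122.5) from centroid. f_tx = M·y/J = 784.4 N/mm; f_ty = M·x/J = 512.3 N/mm.
Resultant f_max = √[f_tx² + (f_v + f_ty)²] = √[784.4² + (324.5 + 512.3)²] = 1147 N/mm.
Capacity per unit length: φr_n = 0.75 × 0.6 × 480 × (0.707 × 6) = 916.3 N/mm.
1147 > 916.3 → NOT adequate.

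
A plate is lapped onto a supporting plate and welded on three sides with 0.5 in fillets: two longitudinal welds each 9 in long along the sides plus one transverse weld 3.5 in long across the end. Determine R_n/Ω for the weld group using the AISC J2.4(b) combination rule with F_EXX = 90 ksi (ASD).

t_e = 0.707 × 0.5 = 0.3535 in.
R_nwl = 0.6 × 90 × 0.3535 × 18 = 343.6 kip (longitudinal, 2 welds).
R_nwt = 0.6 × 90 × 0.3535 × 3.5 = 66.81 kip (transverse, base value).
(i) R_nwl + R_nwt = 410.4 kip; (ii) 0.85 R_nwl + 1.5 R_nwt = 392.3 kip.
R_n = max = 410.4 kip [governs: (i)]; R_n/Ω = 205.2 kip.

R_n/Ω ≈ 205 kip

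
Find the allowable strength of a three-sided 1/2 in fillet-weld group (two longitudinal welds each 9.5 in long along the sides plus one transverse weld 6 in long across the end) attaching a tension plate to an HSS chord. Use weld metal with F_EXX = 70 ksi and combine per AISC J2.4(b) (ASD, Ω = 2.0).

t_e = 0.707 × 0.5 = 0.3535 in.
R_nwl = 0.6 × 70 × 0.3535 × 19 = 282.1 kips (longitudinal, 2 welds).
R_nwt = 0.6 × 70 × 0.3535 × 6 = 89.08 kips (transverse, base value).
(i) R_nwl + R_nwt = 371.2 kips; (ii) 0.85 R_nwl + 1.5 R_nwt = 373.4 kips.
R_n = max = 373.4 kips [governs: (ii)]; R_n/Ω = 186.7 kips.

R_n/Ω ≈ 187 kips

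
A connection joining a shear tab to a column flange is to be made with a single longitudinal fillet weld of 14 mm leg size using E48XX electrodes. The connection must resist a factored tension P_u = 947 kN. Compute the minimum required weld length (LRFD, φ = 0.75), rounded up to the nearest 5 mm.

L = 445 mm

E48XX → F_EXX = 480 MPa.
Throat t_e = 0.707 × 14 = 9.898 mm.
φr_n = 0.75 × 0.6 × 480 × 9.898 × 10⁻³ = 2.138 kN/mm.
L_req = P_u / φr_n = 947 / 2.138 = 442.9 mm total.
Round up → use L = 445 mm.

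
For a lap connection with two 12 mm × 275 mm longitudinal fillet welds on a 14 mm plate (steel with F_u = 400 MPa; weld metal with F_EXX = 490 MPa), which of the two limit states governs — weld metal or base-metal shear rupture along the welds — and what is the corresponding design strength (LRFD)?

t_e = 0.707 × 12 = 8.484 mm; L = 550 mm.
Weld metal: φR_n = 0.75 × 0.6 × 490 × 8.484 × 550 × 10⁻³ = 1029 kN.
Base metal (shear rupture): φR_n = 0.75 × 0.6 × 400 × 14 × 550 × 10⁻³ = 1386 kN.
Governing: weld metal.

φR_n ≈ 1030 kN (weld metal governs)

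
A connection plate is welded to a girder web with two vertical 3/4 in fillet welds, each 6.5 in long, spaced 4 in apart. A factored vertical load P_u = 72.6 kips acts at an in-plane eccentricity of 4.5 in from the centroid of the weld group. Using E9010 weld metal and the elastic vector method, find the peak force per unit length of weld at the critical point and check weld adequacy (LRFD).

E90XX → F_EXX = 90 ksi.
Total weld length L_w = 13 in. Treat welds as unit-width lines.
Polar moment about centroid: J = 2[d³/12 + d(b/2)²] = 2[6.5³/12 + 6.5×2²] = 97.77 in³.
Direct shear f_v = P/L_w = 72.6 / 13 = 5.585 kip/in (vertical).
Torsion M = P·e = 72.6 × 4.5 = 326.7 kip·in.
Critical point at (x, y) = (2, 3.25) from centroid. f_tx = M·y/J = 10.86 kip/in; f_ty = M·x/J = 6.683 kip/in.
Resultant f_max = √[f_tx² + (f_v + f_ty)²] = √[10.86² + (5.585 + 6.683)²] = 16.38 kip/in.
Capacity per unit length: φr_n = 0.75 × 0.6 × 90 × (0.707 × 0.75) = 21.48 kip/in.
16.38 ≤ 21.48 → adequate.

f_max ≈ 16.4 kip/in; adequate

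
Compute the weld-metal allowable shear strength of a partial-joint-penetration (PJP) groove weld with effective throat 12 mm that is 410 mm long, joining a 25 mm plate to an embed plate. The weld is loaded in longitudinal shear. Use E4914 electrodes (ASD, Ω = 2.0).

E49XX → F_EXX = 490 MPa.
Effective throat (given) t_e = 12 mm.
A_we = 12 × 410 = 4920 mm².
F_nw = 0.6 F_EXX = 294 MPa.
R_n/Ω = (294 × 4920) / 2.0 × 10⁻³ = 723.2 kN.

R_n/Ω ≈ 723 kN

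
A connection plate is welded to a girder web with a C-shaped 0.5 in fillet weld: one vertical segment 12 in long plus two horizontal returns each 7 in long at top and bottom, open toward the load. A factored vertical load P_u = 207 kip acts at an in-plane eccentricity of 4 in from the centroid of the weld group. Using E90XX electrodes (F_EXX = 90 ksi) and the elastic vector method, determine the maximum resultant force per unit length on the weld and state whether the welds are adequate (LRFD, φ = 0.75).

Total weld length L_w = 26 in. Treat welds as unit-width lines.
Centroid: x̄ = 2×7×3.5 / 26 = 1.885 in from the vertical weld.
Polar moment about centroid: J = I_x + I_y = [12³/12 + 2×7×6²] + [12×1.885² + 2(7³/12 + 7×1.615²)] = 784.3 in³.
Direct shear f_v = P/L_w = 207 / 26 = 7.962 kip/in (vertical).
Torsion M = P·e = 207 × 4 = 828 kip·in.
Critical point at (x, y) = (5.115, 6) from centroid. f_tx = M·y/J = 6.334 kip/in; f_ty = M·x/J = 5.4 kip/in.
Resultant f_max = √[f_tx² + (f_v + f_ty)²] = √[6.334² + (7.962 + 5.4)²] = 14.79 kip/in.
Capacity per unit length: φr_n = 0.75 × 0.6 × 90 × (0.707 × 0.5) = 14.32 kip/in.
14.79 > 14.32 → NOT adequate.

f_max ≈ 14.8 kip/in; NOT adequate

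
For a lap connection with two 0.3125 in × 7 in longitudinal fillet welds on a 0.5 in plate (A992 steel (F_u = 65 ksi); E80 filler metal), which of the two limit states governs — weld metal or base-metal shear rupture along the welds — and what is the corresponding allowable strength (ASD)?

E80XX → F_EXX = 80 ksi.
t_e = 0.707 × 0.3125 = 0.2209 in; L = 14 in.
Weld metal: R_n/Ω = (1/2.0) × 0.6 × 80 × 0.2209 × 14 = 74.23 kip.
Base metal (shear rupture): R_n/Ω = (1/2.0) × 0.6 × 65 × 0.5 × 14 = 136.5 kip.
Governing: weld metal.

R_n/Ω ≈ 74.2 kip (weld metal governs)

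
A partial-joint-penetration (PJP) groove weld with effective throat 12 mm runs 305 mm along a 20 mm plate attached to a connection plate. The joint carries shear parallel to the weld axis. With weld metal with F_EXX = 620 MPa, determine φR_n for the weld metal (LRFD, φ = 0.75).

Effective throat (given) t_e = 12 mm.
A_we = 12 × 305 = 3660 mm².
F_nw = 0.6 F_EXX = 372 MPa.
φR_n = 0.75 × 372 × 3660 × 10⁻³ = 1021 kN.

φR_n ≈ 1020 kN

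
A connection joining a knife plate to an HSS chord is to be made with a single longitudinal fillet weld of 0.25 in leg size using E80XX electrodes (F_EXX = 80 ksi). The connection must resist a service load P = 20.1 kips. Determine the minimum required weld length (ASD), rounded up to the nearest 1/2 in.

Throat t_e = 0.707 × 0.25 = 0.1767 in.
r_n/Ω = (0.6 × 80 × 0.1767) / 2.0 = 4.242 kip/in.
L_req = P / (r_n/Ω) = 20.1 / 4.242 = 4.738 in total.
Round up → use L = 5 in.

L = 5 in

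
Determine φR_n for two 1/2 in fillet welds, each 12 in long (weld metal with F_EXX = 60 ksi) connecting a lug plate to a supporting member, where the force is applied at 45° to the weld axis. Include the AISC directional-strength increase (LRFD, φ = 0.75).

t_e = 0.707 × 0.5 = 0.3535 in; A_we = 0.3535 × 24 = 8.484 in².
Directional factor: 1.0 + 0.5 sin^1.5(45°) = 1.297.
F_nw = 0.6 × 60 × 1.297 = 46.7 ksi.
φR_n = 0.75 × 46.7 × 8.484 = 297.2 kips.

φR_n ≈ 297 kips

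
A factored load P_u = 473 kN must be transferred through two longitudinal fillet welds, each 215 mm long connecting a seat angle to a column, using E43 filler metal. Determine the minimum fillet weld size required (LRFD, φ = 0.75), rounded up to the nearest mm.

E43XX → F_EXX = 430 MPa.
Total weld length L = 430 mm.
Required throat t_e = P_u / (φ × 0.6 F_EXX × L) = 473 / (0.75 × 0.6 × 430 × 430 × 10⁻³) = 5.685 mm.
Required leg w = t_e / 0.707 = 8.041 mm → use 9 mm.

w = 9 mm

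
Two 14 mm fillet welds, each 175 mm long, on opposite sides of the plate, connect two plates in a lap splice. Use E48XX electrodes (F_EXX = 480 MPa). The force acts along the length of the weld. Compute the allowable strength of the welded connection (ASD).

Effective throat t_e = 0.707 × 14 = 9.898 mm.
Total length L = 350 mm; A_we = 9.898 × 350 = 3464 mm².
F_nw = 0.6 F_EXX = 0.6 × 480 = 288 MPa.
R_n = 288 × 3464 × 10⁻³ = 997.7 kN; R_n/Ω = 997.7/2.0 = 498.9 kN.

R_n/Ω ≈ 499 kN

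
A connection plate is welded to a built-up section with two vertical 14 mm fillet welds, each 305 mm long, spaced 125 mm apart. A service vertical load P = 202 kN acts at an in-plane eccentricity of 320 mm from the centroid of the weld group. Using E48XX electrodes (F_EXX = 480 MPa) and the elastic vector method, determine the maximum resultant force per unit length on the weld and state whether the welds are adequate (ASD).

f_max ≈ 1650 N/mm; NOT adequate

Total weld length L_w = 610 mm. Treat welds as unit-width lines.
Polar moment about centroid: J = 2[d³/12 + d(b/2)²] = 2[305³/12 + 305×62.5²] = 7112000 mm³.
Direct shear f_v = P/L_w = 202×10³ / 610 = 331.1 N/mm (vertical).
Torsion M = P·e = 202×10³ × 320 = 64640000 N·mm.
Critical point at (x, y) = (62.5, 152.5) from centroid. f_tx = M·y/J = 1386 N/mm; f_ty = M·x/J = 568.1 N/mm.
Resultant f_max = √[f_tx² + (f_v + f_ty)²] = √[1386² + (331.1 + 568.1)²] = 1652 N/mm.
Capacity per unit length: r_n/Ω = (1/2.0) × 0.6 × 480 × (0.707 × 14) = 1425 N/mm.
1652 > 1425 → NOT adequate.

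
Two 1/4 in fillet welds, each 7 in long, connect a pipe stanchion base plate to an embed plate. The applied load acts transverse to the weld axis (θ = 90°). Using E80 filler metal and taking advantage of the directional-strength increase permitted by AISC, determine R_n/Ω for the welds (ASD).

R_n/Ω ≈ 89.1 kip

E80XX → F_EXX = 80 ksi.
t_e = 0.707 × 0.25 = 0.1767 in; A_we = 0.1767 × 14 = 2.474 in².
Directional factor: 1.0 + 0.5 sin^1.5(90°) = 1.5.
F_nw = 0.6 × 80 × 1.5 = 72 ksi.
R_n/Ω = (72 × 2.474) / 2.0 = 89.08 kip.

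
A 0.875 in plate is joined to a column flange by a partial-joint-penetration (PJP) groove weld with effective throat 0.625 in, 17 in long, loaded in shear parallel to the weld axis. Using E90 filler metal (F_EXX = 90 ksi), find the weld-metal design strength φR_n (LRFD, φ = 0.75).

Effective throat (given) t_e = 0.625 in.
A_we = 0.625 × 17 = 10.62 in².
F_nw = 0.6 F_EXX = 54 ksi.
φR_n = 0.75 × 54 × 10.62 = 430.3 kip.

φR_n ≈ 430 kip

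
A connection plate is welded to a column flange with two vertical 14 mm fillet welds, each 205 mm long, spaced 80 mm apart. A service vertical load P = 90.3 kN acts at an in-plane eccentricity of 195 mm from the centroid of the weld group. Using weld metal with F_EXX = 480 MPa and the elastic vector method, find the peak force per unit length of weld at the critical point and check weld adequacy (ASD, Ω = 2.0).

f_max ≈ 1030 N/mm; adequate

Total weld length L_w = 410 mm. Treat welds as unit-width lines.
Polar moment about centroid: J = 2[d³/12 + d(b/2)²] = 2[205³/12 + 205×40²] = 2092000 mm³.
Direct shear f_v = P/L_w = 90.3×10³ / 410 = 220.2 N/mm (vertical).
Torsion M = P·e = 90.3×10³ × 195 = 17608000 N·mm.
Critical point at (x, y) = (40, 102.5) from centroid. f_tx = M·y/J = 862.8 N/mm; f_ty = M·x/J = 336.7 N/mm.
Resultant f_max = √[f_tx² + (f_v + f_ty)²] = √[862.8² + (220.2 + 336.7)²] = 1027 N/mm.
Capacity per unit length: r_n/Ω = (1/2.0) × 0.6 × 480 × (0.707 × 14) = 1425 N/mm.
1027 ≤ 1425 → adequate.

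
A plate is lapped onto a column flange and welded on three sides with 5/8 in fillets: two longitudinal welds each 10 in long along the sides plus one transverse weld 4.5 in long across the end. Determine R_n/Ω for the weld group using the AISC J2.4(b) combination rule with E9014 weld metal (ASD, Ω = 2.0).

E90XX → F_EXX = 90 ksi.
t_e = 0.707 × 0.625 = 0.4419 in.
R_nwl = 0.6 × 90 × 0.4419 × 20 = 477.2 kip (longitudinal, 2 welds).
R_nwt = 0.6 × 90 × 0.4419 × 4.5 = 107.4 kip (transverse, base value).
(i) R_nwl + R_nwt = 584.6 kip; (ii) 0.85 R_nwl + 1.5 R_nwt = 566.7 kip.
R_n = max = 584.6 kip [governs: (i)]; R_n/Ω = 292.3 kip.

R_n/Ω ≈ 292 kip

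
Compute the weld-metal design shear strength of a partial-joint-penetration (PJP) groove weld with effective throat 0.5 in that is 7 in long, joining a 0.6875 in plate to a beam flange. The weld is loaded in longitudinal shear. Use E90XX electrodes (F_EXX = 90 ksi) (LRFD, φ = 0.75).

φR_n ≈ 142 kip

Effective throat (given) t_e = 0.5 in.
A_we = 0.5 × 7 = 3.5 in².
F_nw = 0.6 F_EXX = 54 ksi.
φR_n = 0.75 × 54 × 3.5 = 141.8 kip.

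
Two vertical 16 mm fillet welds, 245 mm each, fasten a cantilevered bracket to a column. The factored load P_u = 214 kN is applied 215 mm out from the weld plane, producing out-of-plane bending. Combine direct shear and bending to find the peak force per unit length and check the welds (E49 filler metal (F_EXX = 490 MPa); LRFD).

L_w = 2 × 245 = 490 mm; section modulus (unit throat) S = 2 × L²/6 = 20010 mm².
Direct shear f_v = P/L_w = 214×10³/490 = 436.7 N/mm.
Moment M = P × e = 214×10³ × 215 = 46010000 N·mm; bending f_b = M/S = 2300 N/mm.
f_max = √(f_v² + f_b²) = √(436.7² + 2300²) = 2341 N/mm.
φr_n = 0.75 × 0.6 × 490 × (0.707 × 16) = 2494 N/mm → adequate.

f_max ≈ 2340 N/mm; adequate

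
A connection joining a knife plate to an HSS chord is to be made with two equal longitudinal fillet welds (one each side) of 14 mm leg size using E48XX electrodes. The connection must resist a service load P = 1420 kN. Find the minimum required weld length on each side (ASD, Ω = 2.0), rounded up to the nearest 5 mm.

E48XX → F_EXX = 480 MPa.
Throat t_e = 0.707 × 14 = 9.898 mm.
r_n/Ω = (0.6 × 480 × 9.898) / 2.0 = 1425 N/mm = 1.425 kN/mm.
L_req = P / (r_n/Ω) = 1420 / 1.425 = 996.3 mm total.
Per side: 996.3 / 2 = 498.1 mm.
Round up → use L = 500 mm on each side.

L = 500 mm on each side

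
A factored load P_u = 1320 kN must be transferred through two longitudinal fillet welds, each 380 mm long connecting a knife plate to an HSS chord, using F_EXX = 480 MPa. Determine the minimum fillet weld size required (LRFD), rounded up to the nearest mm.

Total weld length L = 760 mm.
Required throat t_e = P_u / (φ × 0.6 F_EXX × L) = 1320 / (0.75 × 0.6 × 480 × 760 × 10⁻³) = 8.041 mm.
Required leg w = t_e / 0.707 = 11.37 mm → use 12 mm.

w = 12 mm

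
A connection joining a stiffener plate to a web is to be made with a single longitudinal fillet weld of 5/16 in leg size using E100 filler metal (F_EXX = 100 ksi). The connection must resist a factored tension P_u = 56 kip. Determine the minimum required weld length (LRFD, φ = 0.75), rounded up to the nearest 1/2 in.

Throat t_e = 0.707 × 0.3125 = 0.2209 in.
φr_n = 0.75 × 0.6 × 100 × 0.2209 = 9.942 kip/in.
L_req = P_u / φr_n = 56 / 9.942 = 5.633 in total.
Round up → use L = 6 in.

L = 6 in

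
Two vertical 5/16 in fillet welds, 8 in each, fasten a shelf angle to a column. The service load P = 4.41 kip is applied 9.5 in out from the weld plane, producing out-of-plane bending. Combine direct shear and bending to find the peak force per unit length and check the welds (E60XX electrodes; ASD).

f_max ≈ 1.98 kip/in; adequate

E60XX → F_EXX = 60 ksi.
L_w = 2 × 8 = 16 in; section modulus (unit throat) S = 2 × L²/6 = 21.33 in².
Direct shear f_v = P/L_w = 4.41/16 = 0.2756 kip/in.
Moment M = P × e = 4.41 × 9.5 = 41.895 kip·in; bending f_b = M/S = 1.964 kip/in.
f_max = √(f_v² + f_b²) = √(0.2756² + 1.964²) = 1.983 kip/in.
r_n/Ω = (1/2.0) × 0.6 × 60 × (0.707 × 0.3125) = 3.977 kip/in → adequate.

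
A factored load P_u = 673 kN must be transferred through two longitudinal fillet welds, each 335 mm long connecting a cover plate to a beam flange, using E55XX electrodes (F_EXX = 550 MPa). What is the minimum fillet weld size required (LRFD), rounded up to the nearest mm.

w = 6 mm

Total weld length L = 670 mm.
Required throat t_e = P_u / (φ × 0.6 F_EXX × L) = 673 / (0.75 × 0.6 × 550 × 670 × 10⁻³) = 4.058 mm.
Required leg w = t_e / 0.707 = 5.74 mm → use 6 mm.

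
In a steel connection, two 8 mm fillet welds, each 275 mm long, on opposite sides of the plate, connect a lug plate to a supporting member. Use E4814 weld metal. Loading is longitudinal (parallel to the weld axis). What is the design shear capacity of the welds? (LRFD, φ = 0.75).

E48XX → F_EXX = 480 MPa.
Effective throat t_e = 0.707 × 8 = 5.656 mm.
Total length L = 550 mm; A_we = 5.656 × 550 = 3111 mm².
F_nw = 0.6 F_EXX = 0.6 × 480 = 288 MPa.
φR_n = 0.75 × 288 × 3111 × 10⁻³ = 671.9 kN.

φR_n ≈ 672 kN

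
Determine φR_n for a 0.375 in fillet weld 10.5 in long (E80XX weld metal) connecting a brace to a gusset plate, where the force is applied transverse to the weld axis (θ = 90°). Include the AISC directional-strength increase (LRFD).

φR_n ≈ 150 kips

E80XX → F_EXX = 80 ksi.
t_e = 0.707 × 0.375 = 0.2651 in; A_we = 0.2651 × 10.5 = 2.784 in².
Directional factor: 1.0 + 0.5 sin^1.5(90°) = 1.5.
F_nw = 0.6 × 80 × 1.5 = 72 ksi.
φR_n = 0.75 × 72 × 2.784 = 150.3 kips.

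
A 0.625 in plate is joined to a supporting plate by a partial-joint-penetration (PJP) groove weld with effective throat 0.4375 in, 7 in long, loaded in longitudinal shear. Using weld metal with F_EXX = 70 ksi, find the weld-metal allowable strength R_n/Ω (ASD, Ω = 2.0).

Effective throat (given) t_e = 0.4375 in.
A_we = 0.4375 × 7 = 3.062 in².
F_nw = 0.6 F_EXX = 42 ksi.
R_n/Ω = (42 × 3.062) / 2.0 = 64.31 kip.

R_n/Ω ≈ 64.3 kip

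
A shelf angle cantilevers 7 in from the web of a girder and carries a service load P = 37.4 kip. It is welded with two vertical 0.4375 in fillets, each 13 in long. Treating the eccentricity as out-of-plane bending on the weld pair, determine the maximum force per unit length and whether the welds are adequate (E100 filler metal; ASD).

f_max ≈ 4.86 kip/in; adequate

E100XX → F_EXX = 100 ksi.
L_w = 2 × 13 = 26 in; section modulus (unit throat) S = 2 × L²/6 = 56.33 in².
Direct shear f_v = P/L_w = 37.4/26 = 1.438 kip/in.
Moment M = P × e = 37.4 × 7 = 261.8 kip·in; bending f_b = M/S = 4.647 kip/in.
f_max = √(f_v² + f_b²) = √(1.438² + 4.647²) = 4.865 kip/in.
r_n/Ω = (1/2.0) × 0.6 × 100 × (0.707 × 0.4375) = 9.279 kip/in → adequate.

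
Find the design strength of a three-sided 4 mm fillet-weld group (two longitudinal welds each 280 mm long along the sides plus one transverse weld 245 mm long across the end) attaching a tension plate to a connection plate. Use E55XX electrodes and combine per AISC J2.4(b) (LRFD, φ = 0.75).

φR_n ≈ 590 kN

E55XX → F_EXX = 550 MPa.
t_e = 0.707 × 4 = 2.828 mm.
R_nwl = 0.6 × 550 × 2.828 × 560 × 10⁻³ = 522.6 kN (longitudinal, 2 welds).
R_nwt = 0.6 × 550 × 2.828 × 245 × 10⁻³ = 228.6 kN (transverse, base value).
(i) R_nwl + R_nwt = 751.3 kN; (ii) 0.85 R_nwl + 1.5 R_nwt = 787.2 kN.
R_n = max = 787.2 kN [governs: (ii)]; φR_n = 590.4 kN.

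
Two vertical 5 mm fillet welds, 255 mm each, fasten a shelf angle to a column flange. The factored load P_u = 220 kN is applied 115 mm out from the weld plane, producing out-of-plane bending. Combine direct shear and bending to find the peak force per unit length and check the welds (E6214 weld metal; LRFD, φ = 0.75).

f_max ≈ 1240 N/mm; NOT adequate

E62XX → F_EXX = 620 MPa.
L_w = 2 × 255 = 510 mm; section modulus (unit throat) S = 2 × L²/6 = 21680 mm².
Direct shear f_v = P/L_w = 220×10³/510 = 431.4 N/mm.
Moment M = P × e = 220×10³ × 115 = 25300000 N·mm; bending f_b = M/S = 1167 N/mm.
f_max = √(f_v² + f_b²) = √(431.4² + 1167²) = 1244 N/mm.
φr_n = 0.75 × 0.6 × 620 × (0.707 × 5) = 986.3 N/mm → NOT adequate.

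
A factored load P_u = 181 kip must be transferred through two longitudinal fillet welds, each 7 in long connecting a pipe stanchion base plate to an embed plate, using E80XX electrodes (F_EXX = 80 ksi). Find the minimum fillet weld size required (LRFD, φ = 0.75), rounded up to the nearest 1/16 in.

Total weld length L = 14 in.
Required throat t_e = P_u / (φ × 0.6 F_EXX × L) = 181 / (0.75 × 0.6 × 80 × 14) = 0.3591 in.
Required leg w = t_e / 0.707 = 0.508 in → use 9/16 in.

w = 9/16 in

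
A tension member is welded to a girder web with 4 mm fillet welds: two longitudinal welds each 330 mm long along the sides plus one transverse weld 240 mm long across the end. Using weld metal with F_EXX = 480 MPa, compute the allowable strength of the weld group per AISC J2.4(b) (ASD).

R_n/Ω ≈ 375 kN

t_e = 0.707 × 4 = 2.828 mm.
R_nwl = 0.6 × 480 × 2.828 × 660 × 10⁻³ = 537.5 kN (longitudinal, 2 welds).
R_nwt = 0.6 × 480 × 2.828 × 240 × 10⁻³ = 195.5 kN (transverse, base value).
(i) R_nwl + R_nwt = 733 kN; (ii) 0.85 R_nwl + 1.5 R_nwt = 750.1 kN.
R_n = max = 750.1 kN [governs: (ii)]; R_n/Ω = 375.1 kN.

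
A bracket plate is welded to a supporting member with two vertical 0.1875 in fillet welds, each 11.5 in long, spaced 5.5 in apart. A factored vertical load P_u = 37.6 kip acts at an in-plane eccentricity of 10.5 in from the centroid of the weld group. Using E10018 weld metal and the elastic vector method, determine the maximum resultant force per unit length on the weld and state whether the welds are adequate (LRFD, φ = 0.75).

E100XX → F_EXX = 100 ksi.
Total weld length L_w = 23 in. Treat welds as unit-width lines.
Polar moment about centroid: J = 2[d³/12 + d(b/2)²] = 2[11.5³/12 + 11.5×2.75²] = 427.4 in³.
Direct shear f_v = P/L_w = 37.6 / 23 = 1.635 kip/in (vertical).
Torsion M = P·e = 37.6 × 10.5 = 394.8 kip·in.
Critical point at (x, y) = (2.75, 5.75) from centroid. f_tx = M·y/J = 5.311 kip/in; f_ty = M·x/J = 2.54 kip/in.
Resultant f_max = √[f_tx² + (f_v + f_ty)²] = √[5.311² + (1.635 + 2.54)²] = 6.756 kip/in.
Capacity per unit length: φr_n = 0.75 × 0.6 × 100 × (0.707 × 0.1875) = 5.965 kip/in.
6.756 > 5.965 → NOT adequate.

f_max ≈ 6.76 kip/in; NOT adequate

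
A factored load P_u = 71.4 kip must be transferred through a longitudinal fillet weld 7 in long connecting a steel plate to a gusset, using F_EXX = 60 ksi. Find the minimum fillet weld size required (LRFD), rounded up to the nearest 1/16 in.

w = 9/16 in

Total weld length L = 7 in.
Required throat t_e = P_u / (φ × 0.6 F_EXX × L) = 71.4 / (0.75 × 0.6 × 60 × 7) = 0.3778 in.
Required leg w = t_e / 0.707 = 0.5343 in → use 9/16 in.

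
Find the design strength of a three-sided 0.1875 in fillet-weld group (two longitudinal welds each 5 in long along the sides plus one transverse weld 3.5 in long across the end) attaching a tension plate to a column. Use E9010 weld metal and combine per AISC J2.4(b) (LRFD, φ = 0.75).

E90XX → F_EXX = 90 ksi.
t_e = 0.707 × 0.1875 = 0.1326 in.
R_nwl = 0.6 × 90 × 0.1326 × 10 = 71.58 kips (longitudinal, 2 welds).
R_nwt = 0.6 × 90 × 0.1326 × 3.5 = 25.05 kips (transverse, base value).
(i) R_nwl + R_nwt = 96.64 kips; (ii) 0.85 R_nwl + 1.5 R_nwt = 98.43 kips.
R_n = max = 98.43 kips [governs: (ii)]; φR_n = 73.82 kips.

φR_n ≈ 73.8 kips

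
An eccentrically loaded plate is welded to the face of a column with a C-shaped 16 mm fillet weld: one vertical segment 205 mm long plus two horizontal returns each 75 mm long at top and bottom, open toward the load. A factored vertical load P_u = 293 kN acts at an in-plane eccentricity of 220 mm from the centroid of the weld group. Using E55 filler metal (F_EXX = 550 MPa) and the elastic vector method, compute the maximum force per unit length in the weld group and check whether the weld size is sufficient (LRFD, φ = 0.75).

f_max ≈ 3550 N/mm; NOT adequate

Total weld length L_w = 355 mm. Treat welds as unit-width lines.
Centroid: x̄ = 2×75×37.5 / 355 = 15.85 mm from the vertical weld.
Polar moment about centroid: J = I_x + I_y = [205³/12 + 2×75×102.5²] + [205×15.85² + 2(75³/12 + 75×21.65²)] = 2486000 mm³.
Direct shear f_v = P/L_w = 293×10³ / 355 = 825.4 N/mm (vertical).
Torsion M = P·e = 293×10³ × 220 = 64460000 N·mm.
Critical point at (x, y) = (59.15, 102.5) from centroid. f_tx = M·y/J = 2658 N/mm; f_ty = M·x/J = 1534 N/mm.
Resultant f_max = √[f_tx² + (f_v + f_ty)²] = √[2658² + (825.4 + 1534)²] = 3554 N/mm.
Capacity per unit length: φr_n = 0.75 × 0.6 × 550 × (0.707 × 16) = 2800 N/mm.
3554 > 2800 → NOT adequate.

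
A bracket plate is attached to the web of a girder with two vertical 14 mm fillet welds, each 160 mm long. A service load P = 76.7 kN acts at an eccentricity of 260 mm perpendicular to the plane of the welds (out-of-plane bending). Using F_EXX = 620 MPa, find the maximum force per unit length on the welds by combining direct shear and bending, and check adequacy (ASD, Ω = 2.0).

f_max ≈ 2350 N/mm; NOT adequate

L_w = 2 × 160 = 320 mm; section modulus (unit throat) S = 2 × L²/6 = 8533 mm².
Direct shear f_v = P/L_w = 76.7×10³/320 = 239.7 N/mm.
Moment M = P × e = 76.7×10³ × 260 = 19942000 N·mm; bending f_b = M/S = 2337 N/mm.
f_max = √(f_v² + f_b²) = √(239.7² + 2337²) = 2349 N/mm.
r_n/Ω = (1/2.0) × 0.6 × 620 × (0.707 × 14) = 1841 N/mm → NOT adequate.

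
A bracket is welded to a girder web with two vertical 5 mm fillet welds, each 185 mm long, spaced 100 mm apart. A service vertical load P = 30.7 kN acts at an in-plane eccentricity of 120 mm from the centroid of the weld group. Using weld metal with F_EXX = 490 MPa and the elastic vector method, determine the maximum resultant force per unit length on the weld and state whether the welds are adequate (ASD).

Total weld length L_w = 370 mm. Treat welds as unit-width lines.
Polar moment about centroid: J = 2[d³/12 + d(b/2)²] = 2[185³/12 + 185×50²] = 1980000 mm³.
Direct shear f_v = P/L_w = 30.7×10³ / 370 = 82.97 N/mm (vertical).
Torsion M = P·e = 30.7×10³ × 120 = 3684000 N·mm.
Critical point at (x, y) = (50, 92.5) from centroid. f_tx = M·y/J = 172.1 N/mm; f_ty = M·x/J = 93.02 N/mm.
Resultant f_max = √[f_tx² + (f_v + f_ty)²] = √[172.1² + (82.97 + 93.02)²] = 246.1 N/mm.
Capacity per unit length: r_n/Ω = (1/2.0) × 0.6 × 490 × (0.707 × 5) = 519.6 N/mm.
246.1 ≤ 519.6 → adequate.

f_max ≈ 246 N/mm; adequate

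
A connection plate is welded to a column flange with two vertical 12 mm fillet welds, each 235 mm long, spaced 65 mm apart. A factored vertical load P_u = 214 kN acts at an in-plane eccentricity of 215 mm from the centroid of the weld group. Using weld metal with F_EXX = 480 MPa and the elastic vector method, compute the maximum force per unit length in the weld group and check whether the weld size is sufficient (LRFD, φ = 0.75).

Total weld length L_w = 470 mm. Treat welds as unit-width lines.
Polar moment about centroid: J = 2[d³/12 + d(b/2)²] = 2[235³/12 + 235×32.5²] = 2659000 mm³.
Direct shear f_v = P/L_w = 214×10³ / 470 = 455.3 N/mm (vertical).
Torsion M = P·e = 214×10³ × 215 = 46010000 N·mm.
Critical point at (x, y) = (32.5, 117.5) from centroid. f_tx = M·y/J = 2033 N/mm; f_ty = M·x/J = 562.3 N/mm.
Resultant f_max = √[f_tx² + (f_v + f_ty)²] = √[2033² + (455.3 + 562.3)²] = 2273 N/mm.
Capacity per unit length: φr_n = 0.75 × 0.6 × 480 × (0.707 × 12) = 1833 N/mm.
2273 > 1833 → NOT adequate.

f_max ≈ 2270 N/mm; NOT adequate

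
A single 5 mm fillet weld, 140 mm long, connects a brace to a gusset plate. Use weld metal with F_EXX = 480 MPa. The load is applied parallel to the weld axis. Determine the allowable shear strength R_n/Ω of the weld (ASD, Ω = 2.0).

R_n/Ω ≈ 71.3 kN

Effective throat t_e = 0.707 × 5 = 3.535 mm.
Total length L = 140 mm; A_we = 3.535 × 140 = 494.9 mm².
F_nw = 0.6 F_EXX = 0.6 × 480 = 288 MPa.
R_n = 288 × 494.9 × 10⁻³ = 142.5 kN; R_n/Ω = 142.5/2.0 = 71.27 kN.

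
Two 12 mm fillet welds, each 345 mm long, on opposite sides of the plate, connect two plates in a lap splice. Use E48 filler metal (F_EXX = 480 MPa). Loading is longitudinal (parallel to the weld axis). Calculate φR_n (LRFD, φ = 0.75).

φR_n ≈ 1260 kN

Effective throat t_e = 0.707 × 12 = 8.484 mm.
Total length L = 690 mm; A_we = 8.484 × 690 = 5854 mm².
F_nw = 0.6 F_EXX = 0.6 × 480 = 288 MPa.
φR_n = 0.75 × 288 × 5854 × 10⁻³ = 1264 kN.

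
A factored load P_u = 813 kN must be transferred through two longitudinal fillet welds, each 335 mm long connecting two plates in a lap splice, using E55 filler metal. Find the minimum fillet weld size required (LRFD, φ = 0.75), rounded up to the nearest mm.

w = 7 mm

E55XX → F_EXX = 550 MPa.
Total weld length L = 670 mm.
Required throat t_e = P_u / (φ × 0.6 F_EXX × L) = 813 / (0.75 × 0.6 × 550 × 670 × 10⁻³) = 4.903 mm.
Required leg w = t_e / 0.707 = 6.935 mm → use 7 mm.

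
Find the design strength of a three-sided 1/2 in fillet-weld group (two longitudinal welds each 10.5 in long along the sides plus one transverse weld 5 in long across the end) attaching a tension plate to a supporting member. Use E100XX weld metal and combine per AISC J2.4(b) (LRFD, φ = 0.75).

φR_n ≈ 414 kips

E100XX → F_EXX = 100 ksi.
t_e = 0.707 × 0.5 = 0.3535 in.
R_nwl = 0.6 × 100 × 0.3535 × 21 = 445.4 kips (longitudinal, 2 welds).
R_nwt = 0.6 × 100 × 0.3535 × 5 = 106 kips (transverse, base value).
(i) R_nwl + R_nwt = 551.5 kips; (ii) 0.85 R_nwl + 1.5 R_nwt = 537.7 kips.
R_n = max = 551.5 kips [governs: (i)]; φR_n = 413.6 kips.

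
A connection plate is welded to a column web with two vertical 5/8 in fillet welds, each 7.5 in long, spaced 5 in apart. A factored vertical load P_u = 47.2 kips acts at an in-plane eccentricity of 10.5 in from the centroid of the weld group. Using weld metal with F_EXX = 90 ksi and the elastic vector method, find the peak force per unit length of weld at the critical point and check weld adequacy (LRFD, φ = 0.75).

Total weld length L_w = 15 in. Treat welds as unit-width lines.
Polar moment about centroid: J = 2[d³/12 + d(b/2)²] = 2[7.5³/12 + 7.5×2.5²] = 164.1 in³.
Direct shear f_v = P/L_w = 47.2 / 15 = 3.147 kip/in (vertical).
Torsion M = P·e = 47.2 × 10.5 = 495.6 kip·in.
Critical point at (x, y) = (2.5, 3.75) from centroid. f_tx = M·y/J = 11.33 kip/in; f_ty = M·x/J = 7.552 kip/in.
Resultant f_max = √[f_tx² + (f_v + f_ty)²] = √[11.33² + (3.147 + 7.552)²] = 15.58 kip/in.
Capacity per unit length: φr_n = 0.75 × 0.6 × 90 × (0.707 × 0.625) = 17.9 kip/in.
15.58 ≤ 17.9 → adequate.

f_max ≈ 15.6 kip/in; adequate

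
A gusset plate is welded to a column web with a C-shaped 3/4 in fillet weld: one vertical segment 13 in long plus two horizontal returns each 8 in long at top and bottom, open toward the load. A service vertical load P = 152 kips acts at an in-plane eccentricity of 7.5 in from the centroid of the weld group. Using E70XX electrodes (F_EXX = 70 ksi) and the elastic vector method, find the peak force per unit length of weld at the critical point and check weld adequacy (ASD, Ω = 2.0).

f_max ≈ 13.4 kip/in; NOT adequate

Total weld length L_w = 29 in. Treat welds as unit-width lines.
Centroid: x̄ = 2×8×4 / 29 = 2.207 in from the vertical weld.
Polar moment about centroid: J = I_x + I_y = [13³/12 + 2×8×6.5²] + [13×2.207² + 2(8³/12 + 8×1.793²)] = 1059 in³.
Direct shear f_v = P/L_w = 152 / 29 = 5.241 kip/in (vertical).
Torsion M = P·e = 152 × 7.5 = 1140 kip·in.
Critical point at (x, y) = (5.793, 6.5) from centroid. f_tx = M·y/J = 6.996 kip/in; f_ty = M·x/J = 6.235 kip/in.
Resultant f_max = √[f_tx² + (f_v + f_ty)²] = √[6.996² + (5.241 + 6.235)²] = 13.44 kip/in.
Capacity per unit length: r_n/Ω = (1/2.0) × 0.6 × 70 × (0.707 × 0.75) = 11.14 kip/in.
13.44 > 11.14 → NOT adequate.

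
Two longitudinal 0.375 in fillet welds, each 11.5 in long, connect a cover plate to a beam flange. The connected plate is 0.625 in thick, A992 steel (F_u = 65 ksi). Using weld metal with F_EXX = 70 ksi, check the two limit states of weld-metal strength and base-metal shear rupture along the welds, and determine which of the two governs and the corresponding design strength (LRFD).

φR_n ≈ 192 kips (weld metal governs)

t_e = 0.707 × 0.375 = 0.2651 in; L = 23 in.
Weld metal: φR_n = 0.75 × 0.6 × 70 × 0.2651 × 23 = 192.1 kips.
Base metal (shear rupture): φR_n = 0.75 × 0.6 × 65 × 0.625 × 23 = 420.5 kips.
Governing: weld metal.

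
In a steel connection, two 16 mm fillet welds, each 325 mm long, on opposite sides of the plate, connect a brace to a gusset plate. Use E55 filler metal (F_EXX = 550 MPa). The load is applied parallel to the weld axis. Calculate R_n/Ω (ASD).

R_n/Ω ≈ 1210 kN

Effective throat t_e = 0.707 × 16 = 11.31 mm.
Total length L = 650 mm; A_we = 11.31 × 650 = 7353 mm².
F_nw = 0.6 F_EXX = 0.6 × 550 = 330 MPa.
R_n = 330 × 7353 × 10⁻³ = 2426 kN; R_n/Ω = 2426/2.0 = 1213 kN.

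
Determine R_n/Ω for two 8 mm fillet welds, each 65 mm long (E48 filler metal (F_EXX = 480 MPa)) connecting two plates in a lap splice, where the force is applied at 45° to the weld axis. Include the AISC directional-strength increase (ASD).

t_e = 0.707 × 8 = 5.656 mm; A_we = 5.656 × 130 = 735.3 mm².
Directional factor: 1.0 + 0.5 sin^1.5(45°) = 1.297.
F_nw = 0.6 × 480 × 1.297 = 373.6 MPa.
R_n/Ω = (373.6 × 735.3) / 2.0 × 10⁻³ = 137.4 kN.

R_n/Ω ≈ 137 kN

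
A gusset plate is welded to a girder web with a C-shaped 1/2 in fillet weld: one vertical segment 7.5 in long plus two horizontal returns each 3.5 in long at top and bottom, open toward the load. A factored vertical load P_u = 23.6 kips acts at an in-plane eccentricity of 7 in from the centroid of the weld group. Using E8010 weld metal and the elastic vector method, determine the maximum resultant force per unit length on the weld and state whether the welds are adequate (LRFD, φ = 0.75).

E80XX → F_EXX = 80 ksi.
Total weld length L_w = 14.5 in. Treat welds as unit-width lines.
Centroid: x̄ = 2×3.5×1.75 / 14.5 = 0.8448 in from the vertical weld.
Polar moment about centroid: J = I_x + I_y = [7.5³/12 + 2×3.5×3.75²] + [7.5×0.8448² + 2(3.5³/12 + 3.5×0.9052²)] = 151.8 in³.
Direct shear f_v = P/L_w = 23.6 / 14.5 = 1.628 kip/in (vertical).
Torsion M = P·e = 23.6 × 7 = 165.2 kip·in.
Critical point at (x, y) = (2.655, 3.75) from centroid. f_tx = M·y/J = 4.08 kip/in; f_ty = M·x/J = 2.889 kip/in.
Resultant f_max = √[f_tx² + (f_v + f_ty)²] = √[4.08² + (1.628 + 2.889)²] = 6.087 kip/in.
Capacity per unit length: φr_n = 0.75 × 0.6 × 80 × (0.707 × 0.5) = 12.73 kip/in.
6.087 ≤ 12.73 → adequate.

f_max ≈ 6.09 kip/in; adequate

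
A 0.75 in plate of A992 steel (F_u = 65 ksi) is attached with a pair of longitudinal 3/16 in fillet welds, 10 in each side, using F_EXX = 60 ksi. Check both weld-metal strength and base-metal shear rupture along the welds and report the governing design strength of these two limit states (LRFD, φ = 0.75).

φR_n ≈ 71.6 kip (weld metal governs)

t_e = 0.707 × 0.1875 = 0.1326 in; L = 20 in.
Weld metal: φR_n = 0.75 × 0.6 × 60 × 0.1326 × 20 = 71.58 kip.
Base metal (shear rupture): φR_n = 0.75 × 0.6 × 65 × 0.75 × 20 = 438.8 kip.
Governing: weld metal.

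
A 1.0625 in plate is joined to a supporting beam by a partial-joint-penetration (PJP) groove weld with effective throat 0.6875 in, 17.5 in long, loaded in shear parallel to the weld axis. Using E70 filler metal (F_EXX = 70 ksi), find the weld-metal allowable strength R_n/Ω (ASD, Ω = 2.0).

Effective throat (given) t_e = 0.6875 in.
A_we = 0.6875 × 17.5 = 12.03 in².
F_nw = 0.6 F_EXX = 42 ksi.
R_n/Ω = (42 × 12.03) / 2.0 = 252.7 kip.

R_n/Ω ≈ 253 kip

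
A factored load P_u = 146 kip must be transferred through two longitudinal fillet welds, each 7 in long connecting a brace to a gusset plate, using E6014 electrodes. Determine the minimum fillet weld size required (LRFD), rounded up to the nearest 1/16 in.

E60XX → F_EXX = 60 ksi.
Total weld length L = 14 in.
Required throat t_e = P_u / (φ × 0.6 F_EXX × L) = 146 / (0.75 × 0.6 × 60 × 14) = 0.3862 in.
Required leg w = t_e / 0.707 = 0.5463 in → use 9/16 in.

w = 9/16 in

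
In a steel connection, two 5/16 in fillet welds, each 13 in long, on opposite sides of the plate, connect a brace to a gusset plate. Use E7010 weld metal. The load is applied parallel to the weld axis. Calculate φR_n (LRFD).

E70XX → F_EXX = 70 ksi.
Effective throat t_e = 0.707 × 0.3125 = 0.2209 in.
Total length L = 26 in; A_we = 0.2209 × 26 = 5.744 in².
F_nw = 0.6 F_EXX = 0.6 × 70 = 42 ksi.
φR_n = 0.75 × 42 × 5.744 = 180.9 kip.

φR_n ≈ 181 kip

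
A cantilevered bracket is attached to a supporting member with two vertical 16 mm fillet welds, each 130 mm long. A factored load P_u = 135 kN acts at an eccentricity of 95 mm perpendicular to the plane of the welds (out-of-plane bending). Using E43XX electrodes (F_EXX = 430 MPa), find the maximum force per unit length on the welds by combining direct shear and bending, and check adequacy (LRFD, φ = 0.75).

f_max ≈ 2340 N/mm; NOT adequate

L_w = 2 × 130 = 260 mm; section modulus (unit throat) S = 2 × L²/6 = 5633 mm².
Direct shear f_v = P/L_w = 135×10³/260 = 519.2 N/mm.
Moment M = P × e = 135×10³ × 95 = 12825000 N·mm; bending f_b = M/S = 2277 N/mm.
f_max = √(f_v² + f_b²) = √(519.2² + 2277²) = 2335 N/mm.
φr_n = 0.75 × 0.6 × 430 × (0.707 × 16) = 2189 N/mm → NOT adequate.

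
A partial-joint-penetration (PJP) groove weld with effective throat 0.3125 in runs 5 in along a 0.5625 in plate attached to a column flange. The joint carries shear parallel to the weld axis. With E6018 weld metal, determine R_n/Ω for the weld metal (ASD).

E60XX → F_EXX = 60 ksi.
Effective throat (given) t_e = 0.3125 in.
A_we = 0.3125 × 5 = 1.562 in².
F_nw = 0.6 F_EXX = 36 ksi.
R_n/Ω = (36 × 1.562) / 2.0 = 28.12 kip.

R_n/Ω ≈ 28.1 kip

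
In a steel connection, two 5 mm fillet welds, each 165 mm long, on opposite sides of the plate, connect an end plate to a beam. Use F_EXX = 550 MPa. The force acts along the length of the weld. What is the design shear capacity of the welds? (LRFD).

Effective throat t_e = 0.707 × 5 = 3.535 mm.
Total length L = 330 mm; A_we = 3.535 × 330 = 1167 mm².
F_nw = 0.6 F_EXX = 0.6 × 550 = 330 MPa.
φR_n = 0.75 × 330 × 1167 × 10⁻³ = 288.7 kN.

φR_n ≈ 289 kN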